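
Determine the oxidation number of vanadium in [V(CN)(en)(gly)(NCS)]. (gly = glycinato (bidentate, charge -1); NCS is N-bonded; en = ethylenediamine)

No counter-ion: the bracketed complex is neutral.
Ligand charges: 1×gly = -1; 1×NCS = -1; 1×CN = -1; 1×en neutral; sum -3.
V + (-3) = 0 ⇒ V is +3.

+3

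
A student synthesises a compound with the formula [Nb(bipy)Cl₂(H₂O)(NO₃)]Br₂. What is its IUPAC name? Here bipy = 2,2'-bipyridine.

aqua(2,2'-bipyridine)dichloronitratoniobium(V) bromide

The 2 bromide counter-ions carry a total charge of -2, so each complex ion is 2+.
Ligand charges: 1×aqua (neutral), 1×nitrato (-1 each), 2×chloro (-1 each), 1×2,2'-bipyridine (neutral); total -3. So Nb + (-3) = 2+, giving Nb = +5.
Ligands are named alphabetically: aqua before bipyridine before chloro before nitrato.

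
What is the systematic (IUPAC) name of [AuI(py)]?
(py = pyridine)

iodo(pyridine)gold(I)

There is no counter-ion, so the complex is neutral overall.
Ligand charges: 1×iodo (-1 each), 1×pyridine (neutral); total -1. So Au + (-1) = 0, giving Au = +1.
Ligands are named alphabetically: iodo before pyridine.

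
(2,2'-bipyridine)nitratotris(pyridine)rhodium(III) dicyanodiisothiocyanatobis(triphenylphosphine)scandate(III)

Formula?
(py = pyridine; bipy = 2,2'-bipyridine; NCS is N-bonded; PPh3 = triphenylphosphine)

[Rh(bipy)(NO3)(py)3][Sc(CN)2(NCS)2(PPh3)2]2

Cation [Rh…]: ligand charges -1, Rh(III) ⇒ ion charge 2+.
Anion [Sc…]: ligand charges -4, Sc(III) ⇒ ion charge 1−.
One 2+ cation requires 2 of the 1− anion.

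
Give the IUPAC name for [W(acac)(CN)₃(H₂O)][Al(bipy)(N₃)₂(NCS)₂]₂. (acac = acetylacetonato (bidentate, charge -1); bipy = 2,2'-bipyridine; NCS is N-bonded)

Aluminium is always +3 in its complexes; the anion's ligand charges sum to -4, so the complex anion is 1−.
With 2 anions per cation, the cation must be 2×1 = 2+.
Cation: ligand charges sum to -4; for the ion to be 2+, W = +6.

(acetylacetonato)aquatricyanotungsten(VI) diazido(2,2'-bipyridine)diisothiocyanatoaluminate(III)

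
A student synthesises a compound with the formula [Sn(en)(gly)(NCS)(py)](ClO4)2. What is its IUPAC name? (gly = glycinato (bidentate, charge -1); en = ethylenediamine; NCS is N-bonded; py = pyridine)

The 2 perchlorate counter-ions carry a total charge of -2, so each complex ion is 2+.
Ligand charges: 1×glycinato (-1 each), 1×ethylenediamine (neutral), 1×isothiocyanato (-1 each), 1×pyridine (neutral); total -2. So Sn + (-2) = 2+, giving Sn = +4.
Ligands are named alphabetically: ethylenediamine before glycinato before isothiocyanato before pyridine.

(ethylenediamine)(glycinato)isothiocyanato(pyridine)tin(IV) perchlorate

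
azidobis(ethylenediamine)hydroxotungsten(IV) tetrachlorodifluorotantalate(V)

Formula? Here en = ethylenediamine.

[W(en)2(N3)(OH)][TaCl4F2]2

Cation [W…]: ligand charges -2, W(IV) ⇒ ion charge 2+.
Anion [Ta…]: ligand charges -6, Ta(V) ⇒ ion charge 1−.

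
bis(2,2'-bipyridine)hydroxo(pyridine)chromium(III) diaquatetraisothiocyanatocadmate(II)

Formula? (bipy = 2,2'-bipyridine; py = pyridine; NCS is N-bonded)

Cation [Cr…]: ligand charges -1, Cr(III) ⇒ ion charge 2+.
Anion [Cd…]: ligand charges -4, Cd(II) ⇒ ion charge 2−.
One 2+ cation balances one 2− anion.

[Cr(bipy)2(OH)(py)][Cd(H2O)2(NCS)4]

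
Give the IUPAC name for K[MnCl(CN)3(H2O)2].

The 1 potassium counter-ion carries a total charge of +1, so each complex ion is 1−.
Ligand charges: 1×chloro (-1 each), 3×cyano (-1 each), 2×aqua (neutral); total -4. So Mn + (-4) = 1−, giving Mn = +3.
The complex ion is anionic, so manganese takes the -ate form manganate(III).

potassium diaquachlorotricyanomanganate(III)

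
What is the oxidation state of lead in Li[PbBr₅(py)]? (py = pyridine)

+4

1 lithium outside the brackets (+1 each) → the complex ion is 1−.
Ligand charges: 1×py neutral; 5×Br = -5; sum -5.
Pb + (-5) = 1− ⇒ Pb is +4.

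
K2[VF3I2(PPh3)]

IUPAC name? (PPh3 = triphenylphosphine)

The 2 potassium counter-ions carry a total charge of +2, so each complex ion is 2−.
Ligand charges: 1×triphenylphosphine (neutral), 3×fluoro (-1 each), 2×iodo (-1 each); total -5. So V + (-5) = 2−, giving V = +3.
Ligands are named alphabetically: fluoro before iodo before triphenylphosphine.
The complex ion is anionic, so vanadium takes the -ate form vanadate(III).

potassium trifluorodiiodo(triphenylphosphine)vanadate(III)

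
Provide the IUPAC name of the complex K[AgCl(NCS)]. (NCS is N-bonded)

potassium chloroisothiocyanatoargentate(I)

The 1 potassium counter-ion carries a total charge of +1, so each complex ion is 1−.
Ligand charges: 1×chloro (-1 each), 1×isothiocyanato (-1 each); total -2. So Ag + (-2) = 1−, giving Ag = +1.
Ligands are named alphabetically: chloro before isothiocyanato.
The complex ion is anionic, so silver takes the -ate form argentate(I).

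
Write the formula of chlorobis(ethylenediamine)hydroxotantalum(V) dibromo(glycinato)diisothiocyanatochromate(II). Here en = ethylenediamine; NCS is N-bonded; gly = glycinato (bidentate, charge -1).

[TaCl(en)2(OH)][CrBr2(gly)(NCS)2]

Cation [Ta…]: ligand charges -2, Ta(V) ⇒ ion charge 3+.
Anion [Cr…]: ligand charges -5, Cr(II) ⇒ ion charge 3−.
One 3+ cation balances one 3− anion.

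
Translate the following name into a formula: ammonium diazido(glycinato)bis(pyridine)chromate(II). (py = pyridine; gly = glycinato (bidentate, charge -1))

Ligands: 2 pyridine (py, neutral), 2 azido (N3, -1), 1 glycinato (gly, -1). Ligand charge sum = -3.
With Cr in oxidation state +2, the complex ion is [Cr...]^1−.
Charge balance with ammonium (+1) requires 1 complex ion per 1 ammonium.

NH4[Cr(gly)(N3)2(py)2]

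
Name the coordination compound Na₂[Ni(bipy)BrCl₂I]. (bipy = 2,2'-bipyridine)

sodium (2,2'-bipyridine)bromodichloroiodonickelate(II)

The 2 sodium counter-ions carry a total charge of +2, so each complex ion is 2−.
Ligand charges: 1×iodo (-1 each), 1×2,2'-bipyridine (neutral), 2×chloro (-1 each), 1×bromo (-1 each); total -4. So Ni + (-4) = 2−, giving Ni = +2.
Ligands are named alphabetically: bipyridine before bromo before chloro before iodo.
The complex ion is anionic, so nickel takes the -ate form nickelate(II).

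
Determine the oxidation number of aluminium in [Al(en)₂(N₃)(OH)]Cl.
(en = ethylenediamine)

+3

1 chloride outside the brackets (-1 each) → the complex ion is 1+.
Ligand charges: 1×N3 = -1; 1×OH = -1; 2×en neutral; sum -2.
Al + (-2) = 1+ ⇒ Al is +3.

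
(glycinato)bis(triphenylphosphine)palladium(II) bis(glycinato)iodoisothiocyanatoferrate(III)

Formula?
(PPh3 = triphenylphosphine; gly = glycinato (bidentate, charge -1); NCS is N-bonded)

[Pd(gly)(PPh3)2][Fe(gly)2I(NCS)]

Cation [Pd…]: ligand charges -1, Pd(II) ⇒ ion charge 1+.
Anion [Fe…]: ligand charges -4, Fe(III) ⇒ ion charge 1−.
One 1+ cation balances one 1− anion.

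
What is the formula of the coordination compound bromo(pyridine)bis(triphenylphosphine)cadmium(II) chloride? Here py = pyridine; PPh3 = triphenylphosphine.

[CdBr(PPh3)2(py)]Cl

Ligands: 1 pyridine (py, neutral), 2 triphenylphosphine (PPh3, neutral), 1 bromo (Br, -1). Ligand charge sum = -1.
With Cd in oxidation state +2, the complex ion is [Cd...]^1+.
Charge balance with chloride (-1) requires 1 complex ion per 1 chloride.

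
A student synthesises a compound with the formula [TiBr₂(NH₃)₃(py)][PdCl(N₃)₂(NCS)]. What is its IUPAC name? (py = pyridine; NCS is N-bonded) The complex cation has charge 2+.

triamminedibromo(pyridine)titanium(IV) diazidochloroisothiocyanatopalladate(II)

The complex cation is given as 2+; its ligand charges sum to -2, so Ti = +4.
A 1:1 salt means the anion carries the equal and opposite charge, 2−.
Anion: ligand charges sum to -4; for the ion to be 2−, Pd = +2.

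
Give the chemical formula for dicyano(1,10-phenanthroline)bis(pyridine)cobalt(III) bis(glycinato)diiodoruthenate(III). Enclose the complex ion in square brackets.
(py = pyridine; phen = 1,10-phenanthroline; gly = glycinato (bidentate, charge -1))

[Co(CN)2(phen)(py)2][Ru(gly)2I2]

Cation [Co…]: ligand charges -2, Co(III) ⇒ ion charge 1+.
Anion [Ru…]: ligand charges -4, Ru(III) ⇒ ion charge 1−.
One 1+ cation balances one 1− anion.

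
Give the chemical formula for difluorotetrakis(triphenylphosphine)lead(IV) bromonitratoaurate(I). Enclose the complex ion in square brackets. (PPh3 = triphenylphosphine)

[PbF2(PPh3)4][AuBr(NO3)]2

Cation [Pb…]: ligand charges -2, Pb(IV) ⇒ ion charge 2+.
Anion [Au…]: ligand charges -2, Au(I) ⇒ ion charge 1−.
One 2+ cation requires 2 of the 1− anion.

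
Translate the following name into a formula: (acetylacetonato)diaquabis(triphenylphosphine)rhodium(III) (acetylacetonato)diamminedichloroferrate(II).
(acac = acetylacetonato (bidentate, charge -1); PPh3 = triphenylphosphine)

Cation [Rh…]: ligand charges -1, Rh(III) ⇒ ion charge 2+.
Anion [Fe…]: ligand charges -3, Fe(II) ⇒ ion charge 1−.
One 2+ cation requires 2 of the 1− anion.

[Rh(acac)(H2O)2(PPh3)2][Fe(acac)Cl2(NH3)2]2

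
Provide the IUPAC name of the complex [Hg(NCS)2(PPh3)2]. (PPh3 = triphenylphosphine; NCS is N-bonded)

There is no counter-ion, so the complex is neutral overall.
Ligand charges: 2×triphenylphosphine (neutral), 2×isothiocyanato (-1 each); total -2. So Hg + (-2) = 0, giving Hg = +2.
Ligands are named alphabetically: isothiocyanato before triphenylphosphine.

diisothiocyanatobis(triphenylphosphine)mercury(II)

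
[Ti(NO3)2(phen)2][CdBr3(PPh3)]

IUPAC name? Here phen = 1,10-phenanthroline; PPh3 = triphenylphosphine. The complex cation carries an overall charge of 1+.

The complex cation is given as 1+; its ligand charges sum to -2, so Ti = +3.
A 1:1 salt means the anion carries the equal and opposite charge, 1−.
Anion: ligand charges sum to -3; for the ion to be 1−, Cd = +2.

dinitratobis(1,10-phenanthroline)titanium(III) tribromo(triphenylphosphine)cadmate(II)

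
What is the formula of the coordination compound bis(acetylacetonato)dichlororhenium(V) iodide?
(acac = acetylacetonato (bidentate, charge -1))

Ligands: 2 chloro (Cl, -1), 2 acetylacetonato (acac, -1). Ligand charge sum = -4.
Charge balance with iodide (-1) requires 1 complex ion per 1 iodide.

[Re(acac)2Cl2]I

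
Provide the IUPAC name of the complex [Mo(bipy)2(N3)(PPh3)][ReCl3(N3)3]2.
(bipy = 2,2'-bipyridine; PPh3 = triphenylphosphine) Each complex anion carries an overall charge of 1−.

The complex anion is given as 1−; its ligand charges sum to -6, so Re = +5.
With 2 anions per cation, the cation must be 2×1 = 2+.
Cation: ligand charges sum to -1; for the ion to be 2+, Mo = +3.

azidobis(2,2'-bipyridine)(triphenylphosphine)molybdenum(III) triazidotrichlororhenate(V)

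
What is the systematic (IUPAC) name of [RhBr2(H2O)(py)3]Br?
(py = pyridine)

The 1 bromide counter-ion carries a total charge of -1, so each complex ion is 1+.
Ligand charges: 2×bromo (-1 each), 1×aqua (neutral), 3×pyridine (neutral); total -2. So Rh + (-2) = 1+, giving Rh = +3.
Ligands are named alphabetically: aqua before bromo before pyridine.

aquadibromotris(pyridine)rhodium(III) bromide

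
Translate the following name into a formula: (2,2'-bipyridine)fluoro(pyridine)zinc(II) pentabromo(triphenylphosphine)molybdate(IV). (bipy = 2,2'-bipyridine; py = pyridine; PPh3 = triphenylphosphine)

[Zn(bipy)F(py)][MoBr5(PPh3)]

Cation [Zn…]: ligand charges -1, Zn(II) ⇒ ion charge 1+.
Anion [Mo…]: ligand charges -5, Mo(IV) ⇒ ion charge 1−.
One 1+ cation balances one 1− anion.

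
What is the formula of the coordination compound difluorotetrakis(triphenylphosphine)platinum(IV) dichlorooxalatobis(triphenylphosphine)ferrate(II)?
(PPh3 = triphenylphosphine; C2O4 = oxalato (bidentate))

[PtF2(PPh3)4][Fe(C2O4)Cl2(PPh3)2]

Cation [Pt…]: ligand charges -2, Pt(IV) ⇒ ion charge 2+.
Anion [Fe…]: ligand charges -4, Fe(II) ⇒ ion charge 2−.
One 2+ cation balances one 2− anion.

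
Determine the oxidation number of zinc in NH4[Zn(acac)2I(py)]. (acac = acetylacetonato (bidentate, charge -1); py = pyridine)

+2

1 ammonium outside the brackets (+1 each) → the complex ion is 1−.
Ligand charges: 1×I = -1; 2×acac = -2; 1×py neutral; sum -3.
Zn + (-3) = 1− ⇒ Zn is +2.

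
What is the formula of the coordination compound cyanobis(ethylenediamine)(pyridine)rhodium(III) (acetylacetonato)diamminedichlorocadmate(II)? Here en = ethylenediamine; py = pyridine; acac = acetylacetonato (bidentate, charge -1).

Cation [Rh…]: ligand charges -1, Rh(III) ⇒ ion charge 2+.
Anion [Cd…]: ligand charges -3, Cd(II) ⇒ ion charge 1−.
One 2+ cation requires 2 of the 1− anion.

[Rh(CN)(en)2(py)][Cd(acac)Cl2(NH3)2]2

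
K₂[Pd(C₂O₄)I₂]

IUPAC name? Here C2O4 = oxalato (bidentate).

The 2 potassium counter-ions carry a total charge of +2, so each complex ion is 2−.
Ligand charges: 1×oxalato (-2 each), 2×iodo (-1 each); total -4. So Pd + (-4) = 2−, giving Pd = +2.
Ligands are named alphabetically: iodo before oxalato.
The complex ion is anionic, so palladium takes the -ate form palladate(II).

potassium diiodooxalatopalladate(II)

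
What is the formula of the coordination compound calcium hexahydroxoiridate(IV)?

Ca[Ir(OH)6]

Ligands: 6 hydroxo (OH, -1). Ligand charge sum = -6.
With Ir in oxidation state +4, the complex ion is [Ir...]^2−.
Charge balance with calcium (+2) requires 1 complex ion per 1 calcium.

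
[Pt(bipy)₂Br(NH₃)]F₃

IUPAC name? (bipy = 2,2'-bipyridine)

The 3 fluoride counter-ions carry a total charge of -3, so each complex ion is 3+.
Ligand charges: 2×2,2'-bipyridine (neutral), 1×ammine (neutral), 1×bromo (-1 each); total -1. So Pt + (-1) = 3+, giving Pt = +4.
Ligands are named alphabetically: ammine before bipyridine before bromo.

amminebis(2,2'-bipyridine)bromoplatinum(IV) fluoride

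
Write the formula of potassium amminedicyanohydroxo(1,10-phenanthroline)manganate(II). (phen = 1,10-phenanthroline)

Ligands: 1 1,10-phenanthroline (phen, neutral), 1 hydroxo (OH, -1), 2 cyano (CN, -1), 1 ammine (NH3, neutral). Ligand charge sum = -3.
Charge balance with potassium (+1) requires 1 complex ion per 1 potassium.

K[Mn(CN)2(NH3)(OH)(phen)]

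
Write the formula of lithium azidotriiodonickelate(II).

Ligands: 3 iodo (I, -1), 1 azido (N3, -1). Ligand charge sum = -4.
With Ni in oxidation state +2, the complex ion is [Ni...]^2−.
Charge balance with lithium (+1) requires 1 complex ion per 2 lithium.

Li2[NiI3(N3)]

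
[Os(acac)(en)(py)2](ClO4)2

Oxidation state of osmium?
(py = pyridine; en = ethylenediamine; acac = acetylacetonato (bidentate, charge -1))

+3

2 perchlorate outside the brackets (-1 each) → the complex ion is 2+.
Ligand charges: 2×py neutral; 1×en neutral; 1×acac = -1; sum -1.
Os + (-1) = 2+ ⇒ Os is +3.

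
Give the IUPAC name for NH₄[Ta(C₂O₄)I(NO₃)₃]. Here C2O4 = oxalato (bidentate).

ammonium iodotrinitratooxalatotantalate(V)

The 1 ammonium counter-ion carries a total charge of +1, so each complex ion is 1−.
Ligand charges: 1×iodo (-1 each), 3×nitrato (-1 each), 1×oxalato (-2 each); total -6. So Ta + (-6) = 1−, giving Ta = +5.
Ligands are named alphabetically: iodo before nitrato before oxalato.
The complex ion is anionic, so tantalum takes the -ate form tantalate(V).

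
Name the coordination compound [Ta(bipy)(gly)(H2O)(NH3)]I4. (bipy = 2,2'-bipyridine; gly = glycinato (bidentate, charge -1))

The 4 iodide counter-ions carry a total charge of -4, so each complex ion is 4+.
Ligand charges: 1×2,2'-bipyridine (neutral), 1×glycinato (-1 each), 1×ammine (neutral), 1×aqua (neutral); total -1. So Ta + (-1) = 4+, giving Ta = +5.
Ligands are named alphabetically: ammine before aqua before bipyridine before glycinato.

ammineaqua(2,2'-bipyridine)(glycinato)tantalum(V) iodide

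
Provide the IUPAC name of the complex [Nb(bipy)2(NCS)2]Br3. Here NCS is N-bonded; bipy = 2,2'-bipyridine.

The 3 bromide counter-ions carry a total charge of -3, so each complex ion is 3+.
Ligand charges: 2×isothiocyanato (-1 each), 2×2,2'-bipyridine (neutral); total -2. So Nb + (-2) = 3+, giving Nb = +5.
Ligands are named alphabetically: bipyridine before isothiocyanato.

bis(2,2'-bipyridine)diisothiocyanatoniobium(V) bromide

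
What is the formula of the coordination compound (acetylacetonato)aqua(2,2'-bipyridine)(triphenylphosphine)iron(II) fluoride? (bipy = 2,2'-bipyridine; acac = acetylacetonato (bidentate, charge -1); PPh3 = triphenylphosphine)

Ligands: 1 2,2'-bipyridine (bipy, neutral), 1 acetylacetonato (acac, -1), 1 triphenylphosphine (PPh3, neutral), 1 aqua (H2O, neutral). Ligand charge sum = -1.
Charge balance with fluoride (-1) requires 1 complex ion per 1 fluoride.

[Fe(acac)(bipy)(H2O)(PPh3)]F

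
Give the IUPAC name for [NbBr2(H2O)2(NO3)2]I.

The 1 iodide counter-ion carries a total charge of -1, so each complex ion is 1+.
Ligand charges: 2×nitrato (-1 each), 2×aqua (neutral), 2×bromo (-1 each); total -4. So Nb + (-4) = 1+, giving Nb = +5.
Ligands are named alphabetically: aqua before bromo before nitrato.

diaquadibromodinitratoniobium(V) iodide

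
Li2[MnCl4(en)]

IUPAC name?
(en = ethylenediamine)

The 2 lithium counter-ions carry a total charge of +2, so each complex ion is 2−.
Ligand charges: 4×chloro (-1 each), 1×ethylenediamine (neutral); total -4. So Mn + (-4) = 2−, giving Mn = +2.
The complex ion is anionic, so manganese takes the -ate form manganate(II).

lithium tetrachloro(ethylenediamine)manganate(II)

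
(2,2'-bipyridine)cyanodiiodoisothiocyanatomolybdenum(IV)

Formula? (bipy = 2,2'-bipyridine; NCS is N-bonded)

[Mo(bipy)(CN)I2(NCS)]

Ligands: 2 iodo (I, -1), 1 2,2'-bipyridine (bipy, neutral), 1 isothiocyanato (NCS, -1), 1 cyano (CN, -1). Ligand charge sum = -4.
With Mo in oxidation state +4, the complex ion is [Mo...].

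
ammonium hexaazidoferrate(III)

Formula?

Ligands: 6 azido (N3, -1). Ligand charge sum = -6.
With Fe in oxidation state +3, the complex ion is [Fe...]^3−.
Charge balance with ammonium (+1) requires 1 complex ion per 3 ammonium.

(NH4)3[Fe(N3)6]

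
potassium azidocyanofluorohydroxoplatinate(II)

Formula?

K2[Pt(CN)F(N3)(OH)]

Ligands: 1 hydroxo (OH, -1), 1 fluoro (F, -1), 1 cyano (CN, -1), 1 azido (N3, -1). Ligand charge sum = -4.
With Pt in oxidation state +2, the complex ion is [Pt...]^2−.
Charge balance with potassium (+1) requires 1 complex ion per 2 potassium.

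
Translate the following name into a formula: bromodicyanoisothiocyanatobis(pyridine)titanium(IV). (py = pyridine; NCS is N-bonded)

Ligands: 1 bromo (Br, -1), 2 pyridine (py, neutral), 1 isothiocyanato (NCS, -1), 2 cyano (CN, -1). Ligand charge sum = -4.
With Ti in oxidation state +4, the complex ion is [Ti...].

[TiBr(CN)2(NCS)(py)2]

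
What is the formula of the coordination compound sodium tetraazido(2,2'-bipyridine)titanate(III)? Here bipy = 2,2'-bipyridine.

Ligands: 1 2,2'-bipyridine (bipy, neutral), 4 azido (N3, -1). Ligand charge sum = -4.
Charge balance with sodium (+1) requires 1 complex ion per 1 sodium.

Na[Ti(bipy)(N3)4]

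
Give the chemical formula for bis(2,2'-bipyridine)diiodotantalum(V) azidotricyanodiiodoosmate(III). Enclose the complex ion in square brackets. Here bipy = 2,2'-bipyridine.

Cation [Ta…]: ligand charges -2, Ta(V) ⇒ ion charge 3+.
Anion [Os…]: ligand charges -6, Os(III) ⇒ ion charge 3−.
One 3+ cation balances one 3− anion.

[Ta(bipy)2I2][Os(CN)3I2(N3)]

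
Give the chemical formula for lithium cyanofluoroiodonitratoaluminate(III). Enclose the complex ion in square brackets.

Ligands: 1 iodo (I, -1), 1 nitrato (NO3, -1), 1 cyano (CN, -1), 1 fluoro (F, -1). Ligand charge sum = -4.
Charge balance with lithium (+1) requires 1 complex ion per 1 lithium.

Li[Al(CN)FI(NO3)]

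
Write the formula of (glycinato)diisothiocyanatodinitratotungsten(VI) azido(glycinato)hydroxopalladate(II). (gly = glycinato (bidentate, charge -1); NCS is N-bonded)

Cation [W…]: ligand charges -5, W(VI) ⇒ ion charge 1+.
Anion [Pd…]: ligand charges -3, Pd(II) ⇒ ion charge 1−.

[W(gly)(NCS)2(NO3)2][Pd(gly)(N3)(OH)]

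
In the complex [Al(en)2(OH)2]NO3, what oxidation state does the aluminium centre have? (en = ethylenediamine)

1 nitrate outside the brackets (-1 each) → the complex ion is 1+.
Ligand charges: 2×en neutral; 2×OH = -2; sum -2.
Al + (-2) = 1+ ⇒ Al is +3.

+3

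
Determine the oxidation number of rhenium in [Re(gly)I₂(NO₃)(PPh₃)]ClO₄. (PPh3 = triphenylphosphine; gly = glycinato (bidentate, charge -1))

+5

1 perchlorate outside the brackets (-1 each) → the complex ion is 1+.
Ligand charges: 2×I = -2; 1×PPh3 neutral; 1×NO3 = -1; 1×gly = -1; sum -4.
Re + (-4) = 1+ ⇒ Re is +5.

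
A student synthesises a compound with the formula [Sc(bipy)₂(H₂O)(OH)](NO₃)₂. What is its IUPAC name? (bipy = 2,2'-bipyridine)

The 2 nitrate counter-ions carry a total charge of -2, so each complex ion is 2+.
Ligand charges: 1×aqua (neutral), 2×2,2'-bipyridine (neutral), 1×hydroxo (-1 each); total -1. So Sc + (-1) = 2+, giving Sc = +3.
Ligands are named alphabetically: aqua before bipyridine before hydroxo.

aquabis(2,2'-bipyridine)hydroxoscandium(III) nitrate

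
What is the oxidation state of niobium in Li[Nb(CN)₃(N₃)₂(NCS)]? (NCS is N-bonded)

1 lithium outside the brackets (+1 each) → the complex ion is 1−.
Ligand charges: 1×NCS = -1; 2×N3 = -2; 3×CN = -3; sum -6.
Nb + (-6) = 1− ⇒ Nb is +5.

+5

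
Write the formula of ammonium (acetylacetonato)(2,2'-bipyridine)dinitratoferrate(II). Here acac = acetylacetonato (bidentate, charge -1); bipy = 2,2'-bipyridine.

NH4[Fe(acac)(bipy)(NO3)2]

Ligands: 2 nitrato (NO3, -1), 1 acetylacetonato (acac, -1), 1 2,2'-bipyridine (bipy, neutral). Ligand charge sum = -3.
With Fe in oxidation state +2, the complex ion is [Fe...]^1−.
Charge balance with ammonium (+1) requires 1 complex ion per 1 ammonium.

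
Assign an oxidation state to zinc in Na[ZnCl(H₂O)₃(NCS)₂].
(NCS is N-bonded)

+2

1 sodium outside the brackets (+1 each) → the complex ion is 1−.
Ligand charges: 1×Cl = -1; 3×H2O neutral; 2×NCS = -2; sum -3.
Zn + (-3) = 1− ⇒ Zn is +2.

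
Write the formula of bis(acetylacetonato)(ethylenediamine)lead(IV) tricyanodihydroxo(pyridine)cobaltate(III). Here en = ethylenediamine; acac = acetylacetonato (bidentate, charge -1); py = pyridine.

[Pb(acac)2(en)][Co(CN)3(OH)2(py)]

Cation [Pb…]: ligand charges -2, Pb(IV) ⇒ ion charge 2+.
Anion [Co…]: ligand charges -5, Co(III) ⇒ ion charge 2−.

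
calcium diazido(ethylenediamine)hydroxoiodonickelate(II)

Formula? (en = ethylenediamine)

Ca[Ni(en)I(N3)2(OH)]

Ligands: 1 ethylenediamine (en, neutral), 2 azido (N3, -1), 1 hydroxo (OH, -1), 1 iodo (I, -1). Ligand charge sum = -4.
With Ni in oxidation state +2, the complex ion is [Ni...]^2−.
Charge balance with calcium (+2) requires 1 complex ion per 1 calcium.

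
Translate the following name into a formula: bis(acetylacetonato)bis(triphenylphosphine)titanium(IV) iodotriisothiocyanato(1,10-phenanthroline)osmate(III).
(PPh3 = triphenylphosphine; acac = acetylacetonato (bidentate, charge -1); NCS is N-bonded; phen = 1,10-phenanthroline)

[Ti(acac)2(PPh3)2][OsI(NCS)3(phen)]2

Cation [Ti…]: ligand charges -2, Ti(IV) ⇒ ion charge 2+.
Anion [Os…]: ligand charges -4, Os(III) ⇒ ion charge 1−.
One 2+ cation requires 2 of the 1− anion.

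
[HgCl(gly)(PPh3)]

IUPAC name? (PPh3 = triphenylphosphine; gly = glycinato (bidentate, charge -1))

There is no counter-ion, so the complex is neutral overall.
Ligand charges: 1×triphenylphosphine (neutral), 1×chloro (-1 each), 1×glycinato (-1 each); total -2. So Hg + (-2) = 0, giving Hg = +2.
Ligands are named alphabetically: chloro before glycinato before triphenylphosphine.

chloro(glycinato)(triphenylphosphine)mercury(II)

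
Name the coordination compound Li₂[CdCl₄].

The 2 lithium counter-ions carry a total charge of +2, so each complex ion is 2−.
Ligand charges: 4×chloro (-1 each); total -4. So Cd + (-4) = 2−, giving Cd = +2.
The complex ion is anionic, so cadmium takes the -ate form cadmate(II).

lithium tetrachlorocadmate(II)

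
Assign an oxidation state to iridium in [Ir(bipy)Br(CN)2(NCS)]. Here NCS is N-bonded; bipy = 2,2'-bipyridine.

+4

No counter-ion: the bracketed complex is neutral.
Ligand charges: 2×CN = -2; 1×NCS = -1; 1×Br = -1; 1×bipy neutral; sum -4.
Ir + (-4) = 0 ⇒ Ir is +4.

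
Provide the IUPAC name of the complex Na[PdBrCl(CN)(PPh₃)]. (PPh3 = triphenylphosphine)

The 1 sodium counter-ion carries a total charge of +1, so each complex ion is 1−.
Ligand charges: 1×triphenylphosphine (neutral), 1×chloro (-1 each), 1×cyano (-1 each), 1×bromo (-1 each); total -3. So Pd + (-3) = 1−, giving Pd = +2.
Ligands are named alphabetically: bromo before chloro before cyano before triphenylphosphine.
The complex ion is anionic, so palladium takes the -ate form palladate(II).

sodium bromochlorocyano(triphenylphosphine)palladate(II)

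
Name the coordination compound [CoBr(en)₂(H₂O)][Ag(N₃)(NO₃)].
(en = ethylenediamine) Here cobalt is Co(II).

aquabromobis(ethylenediamine)cobalt(II) azidonitratoargentate(I)

Co is given as +2; the cation's ligand charges sum to -1, so the complex cation is 1+.
A 1:1 salt means the anion carries the equal and opposite charge, 1−.
Anion: ligand charges sum to -2; for the ion to be 1−, Ag = +1.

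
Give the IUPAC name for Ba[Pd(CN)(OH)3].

The 1 barium counter-ion carries a total charge of +2, so each complex ion is 2−.
Ligand charges: 1×cyano (-1 each), 3×hydroxo (-1 each); total -4. So Pd + (-4) = 2−, giving Pd = +2.
Ligands are named alphabetically: cyano before hydroxo.
The complex ion is anionic, so palladium takes the -ate form palladate(II).

barium cyanotrihydroxopalladate(II)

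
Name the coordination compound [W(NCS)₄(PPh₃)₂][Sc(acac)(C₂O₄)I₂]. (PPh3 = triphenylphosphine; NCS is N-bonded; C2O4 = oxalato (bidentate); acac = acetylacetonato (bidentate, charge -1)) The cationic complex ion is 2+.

The complex cation is given as 2+; its ligand charges sum to -4, so W = +6.
A 1:1 salt means the anion carries the equal and opposite charge, 2−.
Anion: ligand charges sum to -5; for the ion to be 2−, Sc = +3.

tetraisothiocyanatobis(triphenylphosphine)tungsten(VI) (acetylacetonato)diiodooxalatoscandate(III)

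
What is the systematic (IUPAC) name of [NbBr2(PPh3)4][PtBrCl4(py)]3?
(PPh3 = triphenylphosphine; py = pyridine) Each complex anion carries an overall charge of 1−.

dibromotetrakis(triphenylphosphine)niobium(V) bromotetrachloro(pyridine)platinate(IV)

Both ions are complex: the cation is named first with the plain metal name, the anion second with the -ate form; each ion's ligands are alphabetised independently.
The complex anion is given as 1−; its ligand charges sum to -5, so Pt = +4.
With 3 anions per cation, the cation must be 3×1 = 3+.
Cation: ligand charges sum to -2; for the ion to be 3+, Nb = +5.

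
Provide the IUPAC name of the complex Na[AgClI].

sodium chloroiodoargentate(I)

The 1 sodium counter-ion carries a total charge of +1, so each complex ion is 1−.
Ligand charges: 1×chloro (-1 each), 1×iodo (-1 each); total -2. So Ag + (-2) = 1−, giving Ag = +1.
The complex ion is anionic, so silver takes the -ate form argentate(I).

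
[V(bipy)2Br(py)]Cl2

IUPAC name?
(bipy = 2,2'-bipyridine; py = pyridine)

bis(2,2'-bipyridine)bromo(pyridine)vanadium(III) chloride

The 2 chloride counter-ions carry a total charge of -2, so each complex ion is 2+.
Ligand charges: 1×bromo (-1 each), 2×2,2'-bipyridine (neutral), 1×pyridine (neutral); total -1. So V + (-1) = 2+, giving V = +3.
Ligands are named alphabetically: bipyridine before bromo before pyridine.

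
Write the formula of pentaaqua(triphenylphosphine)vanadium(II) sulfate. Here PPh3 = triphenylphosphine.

Ligands: 1 triphenylphosphine (PPh3, neutral), 5 aqua (H2O, neutral). Ligand charge sum = 0.
Charge balance with sulfate (-2) requires 1 complex ion per 1 sulfate.

[V(H2O)5(PPh3)]SO4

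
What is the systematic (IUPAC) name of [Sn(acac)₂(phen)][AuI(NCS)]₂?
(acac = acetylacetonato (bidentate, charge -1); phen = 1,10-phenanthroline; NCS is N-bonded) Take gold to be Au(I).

bis(acetylacetonato)(1,10-phenanthroline)tin(IV) iodoisothiocyanatoaurate(I)

Au is given as +1; the anion's ligand charges sum to -2, so the complex anion is 1−.
With 2 anions per cation, the cation must be 2×1 = 2+.
Cation: ligand charges sum to -2; for the ion to be 2+, Sn = +4.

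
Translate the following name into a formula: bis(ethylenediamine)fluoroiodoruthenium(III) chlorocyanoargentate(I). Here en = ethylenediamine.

Cation [Ru…]: ligand charges -2, Ru(III) ⇒ ion charge 1+.
Anion [Ag…]: ligand charges -2, Ag(I) ⇒ ion charge 1−.

[Ru(en)2FI][AgCl(CN)]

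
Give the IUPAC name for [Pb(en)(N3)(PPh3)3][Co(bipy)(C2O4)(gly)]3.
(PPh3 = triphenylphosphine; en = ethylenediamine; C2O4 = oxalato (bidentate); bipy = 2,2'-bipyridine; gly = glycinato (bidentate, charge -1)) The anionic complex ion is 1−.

azido(ethylenediamine)tris(triphenylphosphine)lead(IV) (2,2'-bipyridine)(glycinato)oxalatocobaltate(II)

Both ions are complex: the cation is named first with the plain metal name, the anion second with the -ate form; each ion's ligands are alphabetised independently.
The complex anion is given as 1−; its ligand charges sum to -3, so Co = +2.
With 3 anions per cation, the cation must be 3×1 = 3+.
Cation: ligand charges sum to -1; for the ion to be 3+, Pb = +4.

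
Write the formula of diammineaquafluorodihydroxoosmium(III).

[OsF(H2O)(NH3)2(OH)2]

Ligands: 2 hydroxo (OH, -1), 2 ammine (NH3, neutral), 1 fluoro (F, -1), 1 aqua (H2O, neutral). Ligand charge sum = -3.
With Os in oxidation state +3, the complex ion is [Os...].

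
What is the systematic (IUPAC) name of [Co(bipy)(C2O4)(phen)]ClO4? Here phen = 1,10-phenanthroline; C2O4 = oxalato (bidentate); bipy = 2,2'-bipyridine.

(2,2'-bipyridine)oxalato(1,10-phenanthroline)cobalt(III) perchlorate

The 1 perchlorate counter-ion carries a total charge of -1, so each complex ion is 1+.
Ligand charges: 1×1,10-phenanthroline (neutral), 1×oxalato (-2 each), 1×2,2'-bipyridine (neutral); total -2. So Co + (-2) = 1+, giving Co = +3.
Ligands are named alphabetically: bipyridine before oxalato before phenanthroline.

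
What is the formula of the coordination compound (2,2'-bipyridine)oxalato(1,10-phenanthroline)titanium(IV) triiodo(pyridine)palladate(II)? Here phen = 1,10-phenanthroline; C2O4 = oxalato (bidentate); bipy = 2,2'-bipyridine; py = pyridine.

Cation [Ti…]: ligand charges -2, Ti(IV) ⇒ ion charge 2+.
Anion [Pd…]: ligand charges -3, Pd(II) ⇒ ion charge 1−.

[Ti(bipy)(C2O4)(phen)][PdI3(py)]2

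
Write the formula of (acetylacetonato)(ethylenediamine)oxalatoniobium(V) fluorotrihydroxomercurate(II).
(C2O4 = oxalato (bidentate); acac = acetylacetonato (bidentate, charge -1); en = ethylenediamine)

[Nb(acac)(C2O4)(en)][HgF(OH)3]

Cation [Nb…]: ligand charges -3, Nb(V) ⇒ ion charge 2+.
Anion [Hg…]: ligand charges -4, Hg(II) ⇒ ion charge 2−.
One 2+ cation balances one 2− anion.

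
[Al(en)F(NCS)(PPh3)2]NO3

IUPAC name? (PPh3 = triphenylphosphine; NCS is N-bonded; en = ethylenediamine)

(ethylenediamine)fluoroisothiocyanatobis(triphenylphosphine)aluminium(III) nitrate

The 1 nitrate counter-ion carries a total charge of -1, so each complex ion is 1+.
Ligand charges: 2×triphenylphosphine (neutral), 1×isothiocyanato (-1 each), 1×ethylenediamine (neutral), 1×fluoro (-1 each); total -2. So Al + (-2) = 1+, giving Al = +3.
Ligands are named alphabetically: ethylenediamine before fluoro before isothiocyanato before triphenylphosphine.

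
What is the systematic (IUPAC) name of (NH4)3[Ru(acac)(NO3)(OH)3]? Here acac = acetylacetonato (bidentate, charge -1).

The 3 ammonium counter-ions carry a total charge of +3, so each complex ion is 3−.
Ligand charges: 1×nitrato (-1 each), 1×acetylacetonato (-1 each), 3×hydroxo (-1 each); total -5. So Ru + (-5) = 3−, giving Ru = +2.
Ligands are named alphabetically: acetylacetonato before hydroxo before nitrato.
The complex ion is anionic, so ruthenium takes the -ate form ruthenate(II).

ammonium (acetylacetonato)trihydroxonitratoruthenate(II)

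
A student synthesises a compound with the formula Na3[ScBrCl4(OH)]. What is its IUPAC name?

The 3 sodium counter-ions carry a total charge of +3, so each complex ion is 3−.
Ligand charges: 1×hydroxo (-1 each), 4×chloro (-1 each), 1×bromo (-1 each); total -6. So Sc + (-6) = 3−, giving Sc = +3.
The complex ion is anionic, so scandium takes the -ate form scandate(III).

sodium bromotetrachlorohydroxoscandate(III)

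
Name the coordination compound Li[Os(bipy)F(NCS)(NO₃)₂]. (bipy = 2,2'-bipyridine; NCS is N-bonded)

The 1 lithium counter-ion carries a total charge of +1, so each complex ion is 1−.
Ligand charges: 1×2,2'-bipyridine (neutral), 2×nitrato (-1 each), 1×fluoro (-1 each), 1×isothiocyanato (-1 each); total -4. So Os + (-4) = 1−, giving Os = +3.
The complex ion is anionic, so osmium takes the -ate form osmate(III).

lithium (2,2'-bipyridine)fluoroisothiocyanatodinitratoosmate(III)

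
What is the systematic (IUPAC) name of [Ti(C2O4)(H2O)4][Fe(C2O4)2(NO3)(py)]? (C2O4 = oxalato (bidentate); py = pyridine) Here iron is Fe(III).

Both ions are complex: the cation is named first with the plain metal name, the anion second with the -ate form; each ion's ligands are alphabetised independently.
Fe is given as +3; the anion's ligand charges sum to -5, so the complex anion is 2−.
A 1:1 salt means the cation carries the equal and opposite charge, 2+.
Cation: ligand charges sum to -2; for the ion to be 2+, Ti = +4.

tetraaquaoxalatotitanium(IV) nitratodioxalato(pyridine)ferrate(III)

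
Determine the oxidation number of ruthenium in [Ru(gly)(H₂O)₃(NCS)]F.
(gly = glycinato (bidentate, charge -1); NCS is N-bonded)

+3

1 fluoride outside the brackets (-1 each) → the complex ion is 1+.
Ligand charges: 3×H2O neutral; 1×gly = -1; 1×NCS = -1; sum -2.
Ru + (-2) = 1+ ⇒ Ru is +3.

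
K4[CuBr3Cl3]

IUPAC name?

potassium tribromotrichlorocuprate(II)

The 4 potassium counter-ions carry a total charge of +4, so each complex ion is 4−.
Ligand charges: 3×chloro (-1 each), 3×bromo (-1 each); total -6. So Cu + (-6) = 4−, giving Cu = +2.
The complex ion is anionic, so copper takes the -ate form cuprate(II).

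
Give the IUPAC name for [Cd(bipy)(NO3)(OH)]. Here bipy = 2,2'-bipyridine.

(2,2'-bipyridine)hydroxonitratocadmium(II)

There is no counter-ion, so the complex is neutral overall.
Ligand charges: 1×2,2'-bipyridine (neutral), 1×nitrato (-1 each), 1×hydroxo (-1 each); total -2. So Cd + (-2) = 0, giving Cd = +2.
Ligands are named alphabetically: bipyridine before hydroxo before nitrato.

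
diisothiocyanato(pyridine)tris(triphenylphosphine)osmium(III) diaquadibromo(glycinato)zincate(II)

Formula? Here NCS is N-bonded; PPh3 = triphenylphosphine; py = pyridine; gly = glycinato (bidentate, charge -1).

[Os(NCS)2(PPh3)3(py)][ZnBr2(gly)(H2O)2]

Cation [Os…]: ligand charges -2, Os(III) ⇒ ion charge 1+.
Anion [Zn…]: ligand charges -3, Zn(II) ⇒ ion charge 1−.
One 1+ cation balances one 1− anion.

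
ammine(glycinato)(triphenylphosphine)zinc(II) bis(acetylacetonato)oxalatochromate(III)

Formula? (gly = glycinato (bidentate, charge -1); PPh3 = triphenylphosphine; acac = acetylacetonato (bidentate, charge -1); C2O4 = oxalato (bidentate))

Cation [Zn…]: ligand charges -1, Zn(II) ⇒ ion charge 1+.
Anion [Cr…]: ligand charges -4, Cr(III) ⇒ ion charge 1−.

[Zn(gly)(NH3)(PPh3)][Cr(acac)2(C2O4)]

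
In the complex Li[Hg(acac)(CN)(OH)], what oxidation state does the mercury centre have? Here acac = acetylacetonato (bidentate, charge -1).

1 lithium outside the brackets (+1 each) → the complex ion is 1−.
Ligand charges: 1×CN = -1; 1×OH = -1; 1×acac = -1; sum -3.
Hg + (-3) = 1− ⇒ Hg is +2.

+2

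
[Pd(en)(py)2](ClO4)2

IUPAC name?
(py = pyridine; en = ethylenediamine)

The 2 perchlorate counter-ions carry a total charge of -2, so each complex ion is 2+.
Ligand charges: 2×pyridine (neutral), 1×ethylenediamine (neutral); total 0. So Pd + (0) = 2+, giving Pd = +2.
Ligands are named alphabetically: ethylenediamine before pyridine.

(ethylenediamine)bis(pyridine)palladium(II) perchlorate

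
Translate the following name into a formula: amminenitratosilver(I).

[Ag(NH3)(NO3)]

Ligands: 1 nitrato (NO3, -1), 1 ammine (NH3, neutral). Ligand charge sum = -1.
With Ag in oxidation state +1, the complex ion is [Ag...].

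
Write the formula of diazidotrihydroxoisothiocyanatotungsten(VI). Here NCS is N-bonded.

Ligands: 1 isothiocyanato (NCS, -1), 3 hydroxo (OH, -1), 2 azido (N3, -1). Ligand charge sum = -6.
With W in oxidation state +6, the complex ion is [W...].

[W(N3)2(NCS)(OH)3]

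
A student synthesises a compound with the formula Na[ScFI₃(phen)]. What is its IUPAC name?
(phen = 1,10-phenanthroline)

The 1 sodium counter-ion carries a total charge of +1, so each complex ion is 1−.
Ligand charges: 1×fluoro (-1 each), 1×1,10-phenanthroline (neutral), 3×iodo (-1 each); total -4. So Sc + (-4) = 1−, giving Sc = +3.
Ligands are named alphabetically: fluoro before iodo before phenanthroline.
The complex ion is anionic, so scandium takes the -ate form scandate(III).

sodium fluorotriiodo(1,10-phenanthroline)scandate(III)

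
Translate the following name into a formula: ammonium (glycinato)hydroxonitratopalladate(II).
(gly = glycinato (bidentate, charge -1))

NH4[Pd(gly)(NO3)(OH)]

Ligands: 1 nitrato (NO3, -1), 1 hydroxo (OH, -1), 1 glycinato (gly, -1). Ligand charge sum = -3.
Charge balance with ammonium (+1) requires 1 complex ion per 1 ammonium.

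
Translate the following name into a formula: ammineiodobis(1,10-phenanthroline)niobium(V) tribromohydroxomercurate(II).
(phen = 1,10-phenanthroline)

[NbI(NH3)(phen)2][HgBr3(OH)]2

Cation [Nb…]: ligand charges -1, Nb(V) ⇒ ion charge 4+.
Anion [Hg…]: ligand charges -4, Hg(II) ⇒ ion charge 2−.
One 4+ cation requires 2 of the 2− anion.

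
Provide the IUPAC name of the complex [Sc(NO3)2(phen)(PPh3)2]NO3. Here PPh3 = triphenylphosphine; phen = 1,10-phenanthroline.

dinitrato(1,10-phenanthroline)bis(triphenylphosphine)scandium(III) nitrate

The 1 nitrate counter-ion carries a total charge of -1, so each complex ion is 1+.
Ligand charges: 2×nitrato (-1 each), 2×triphenylphosphine (neutral), 1×1,10-phenanthroline (neutral); total -2. So Sc + (-2) = 1+, giving Sc = +3.
Ligands are named alphabetically: nitrato before phenanthroline before triphenylphosphine.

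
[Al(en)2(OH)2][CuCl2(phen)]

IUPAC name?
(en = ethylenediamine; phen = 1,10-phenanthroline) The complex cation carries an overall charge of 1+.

bis(ethylenediamine)dihydroxoaluminium(III) dichloro(1,10-phenanthroline)cuprate(I)

Both ions are complex: the cation is named first with the plain metal name, the anion second with the -ate form; each ion's ligands are alphabetised independently.
The complex cation is given as 1+; its ligand charges sum to -2, so Al = +3.
A 1:1 salt means the anion carries the equal and opposite charge, 1−.
Anion: ligand charges sum to -2; for the ion to be 1−, Cu = +1.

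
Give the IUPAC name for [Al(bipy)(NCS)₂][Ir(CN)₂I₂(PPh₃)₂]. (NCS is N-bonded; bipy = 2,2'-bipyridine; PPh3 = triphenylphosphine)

(2,2'-bipyridine)diisothiocyanatoaluminium(III) dicyanodiiodobis(triphenylphosphine)iridate(III)

Aluminium is always +3 in its complexes; the cation's ligand charges sum to -2, so the complex cation is 1+.
A 1:1 salt means the anion carries the equal and opposite charge, 1−.
Anion: ligand charges sum to -4; for the ion to be 1−, Ir = +3.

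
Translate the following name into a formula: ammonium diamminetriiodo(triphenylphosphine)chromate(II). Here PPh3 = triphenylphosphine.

NH4[CrI3(NH3)2(PPh3)]

Ligands: 3 iodo (I, -1), 2 ammine (NH3, neutral), 1 triphenylphosphine (PPh3, neutral). Ligand charge sum = -3.
With Cr in oxidation state +2, the complex ion is [Cr...]^1−.
Charge balance with ammonium (+1) requires 1 complex ion per 1 ammonium.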